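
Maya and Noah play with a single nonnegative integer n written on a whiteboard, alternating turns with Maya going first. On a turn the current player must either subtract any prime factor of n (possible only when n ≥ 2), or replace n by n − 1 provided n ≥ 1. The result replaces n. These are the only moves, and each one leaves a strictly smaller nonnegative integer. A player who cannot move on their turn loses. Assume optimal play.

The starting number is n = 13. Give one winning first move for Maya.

Use the standard recursion: the mover loses at a terminal position; elsewhere, the mover wins exactly when some move hands the opponent an L position.
n=0: no move → L
n=1: →0(L), so W
n=2: →0(L), so W
n=3: →0(L), so W
n=4: →2(W), 3(W) — all W, so L
n=5: →0(L), so W
n=6: →4(L), so W
n=7: →0(L), so W
n=8: →6(W), 7(W) — all W, so L
n=9: →8(L), so W
n=10: →8(L), so W
n=11: →0(L), so W
n=12: →9(W), 10(W), 11(W) — all W, so L
n=13: →0(L), so W
From 13, the L positions reachable in one move are: 0, 12. Any move reaching one of these is winning.

Move to 0.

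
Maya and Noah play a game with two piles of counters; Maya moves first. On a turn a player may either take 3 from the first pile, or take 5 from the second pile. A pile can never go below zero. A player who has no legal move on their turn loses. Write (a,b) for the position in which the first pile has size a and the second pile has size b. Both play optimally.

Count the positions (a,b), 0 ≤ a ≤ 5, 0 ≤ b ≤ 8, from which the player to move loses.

Positions with no move are L. A position that does have a move is losing for the player to move precisely when every available move leads to a winning position for the opponent. Fill in the labels:
Every move lowers a or b (never raises either), so fill the grid row by row in increasing a, and left to right within a row: each cell's successors are then already labelled.
      b=0  b=1  b=2  b=3  b=4  b=5  b=6  b=7  b=8
a=0:    L    L    L    L    L    W    W    W    W
a=1:    L    L    L    L    L    W    W    W    W
a=2:    L    L    L    L    L    W    W    W    W
a=3:    W    W    W    W    W    L    L    L    L
a=4:    W    W    W    W    W    L    L    L    L
a=5:    W    W    W    W    W    L    L    L    L
Cells with no legal move (terminal, hence L): (0,0), (0,1), (0,2), (0,3), (0,4), (1,0), (1,1), (1,2), (1,3), (1,4), (2,0), (2,1), (2,2), (2,3), (2,4).
The remaining L cells, each justified by listing all of its moves:
(3,5): moves to (0,5)(W), (3,0)(W); every one is W ⇒ L
(3,6): moves to (0,6)(W), (3,1)(W); every one is W ⇒ L
(3,7): moves to (0,7)(W), (3,2)(W); every one is W ⇒ L
(3,8): moves to (0,8)(W), (3,3)(W); every one is W ⇒ L
(4,5): moves to (1,5)(W), (4,0)(W); every one is W ⇒ L
(4,6): moves to (1,6)(W), (4,1)(W); every one is W ⇒ L
(4,7): moves to (1,7)(W), (4,2)(W); every one is W ⇒ L
(4,8): moves to (1,8)(W), (4,3)(W); every one is W ⇒ L
(5,5): moves to (2,5)(W), (5,0)(W); every one is W ⇒ L
(5,6): moves to (2,6)(W), (5,1)(W); every one is W ⇒ L
(5,7): moves to (2,7)(W), (5,2)(W); every one is W ⇒ L
(5,8): moves to (2,8)(W), (5,3)(W); every one is W ⇒ L
Every other cell has at least one move into one of the L cells above, so it is W.
L cells per row: a=0: 5, a=1: 5, a=2: 5, a=3: 4, a=4: 4, a=5: 4; total 27.

27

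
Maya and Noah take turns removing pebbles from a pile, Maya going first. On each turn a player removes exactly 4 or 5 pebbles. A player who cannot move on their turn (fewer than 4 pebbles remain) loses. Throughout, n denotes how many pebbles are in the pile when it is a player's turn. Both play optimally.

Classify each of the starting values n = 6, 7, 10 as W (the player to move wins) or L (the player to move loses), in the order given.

6: W, 7: W, 10: L

Label each position W (a win for the player to move) or L (a loss). A position with no legal move is L; any other position is W exactly when some move reaches an L, and L when every move reaches a W.
n=0: no move → L
n=1: no move → L
n=2: no move → L
n=3: no move → L
n=4: reaches L-position 0 → W
n=5: reaches L-position 1 → W
n=6: reaches L-position 2 → W
n=7: reaches L-position 3 → W
n=8: reaches L-position 3 → W
n=9: only reaches 5(W), 4(W), all W → L
n=10: only reaches 6(W), 5(W), all W → L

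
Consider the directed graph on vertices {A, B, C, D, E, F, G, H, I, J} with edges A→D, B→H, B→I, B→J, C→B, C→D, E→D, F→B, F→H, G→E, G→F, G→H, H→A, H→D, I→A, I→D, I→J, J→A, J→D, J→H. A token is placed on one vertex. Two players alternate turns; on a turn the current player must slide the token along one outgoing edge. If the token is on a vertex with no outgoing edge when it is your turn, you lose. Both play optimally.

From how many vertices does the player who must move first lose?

Classify positions by backward induction: terminal positions (no move available) are L. From any other position, the mover wins iff some move reaches an L.
Every edge goes from a vertex to one that appears earlier in the order D, A, H, J, I, B, F, E, G, C, so processing vertices in that order labels each vertex after all of its successors.
D: no outgoing edge → L
A: →D(L), so W
H: →D(L), so W
J: →D(L), so W
I: →D(L), so W
B: →I(W), J(W), H(W) — all W, so L
F: →B(L), so W
E: →D(L), so W
G: →E(W), F(W), H(W) — all W, so L
C: →B(L), so W
The L vertices are B, D, G; that is 3 in all.

3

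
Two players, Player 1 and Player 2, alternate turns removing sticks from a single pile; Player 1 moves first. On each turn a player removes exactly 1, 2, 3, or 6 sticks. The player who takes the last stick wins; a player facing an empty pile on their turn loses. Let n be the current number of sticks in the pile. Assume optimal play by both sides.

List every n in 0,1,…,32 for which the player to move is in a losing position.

Classify positions by backward induction: terminal positions (no move available) are L. From any other position, the mover wins iff some move reaches an L.
n=0: no move → L
n=1: →0(L), so W
n=2: →0(L), so W
n=3: →0(L), so W
n=4: →3(W), 2(W), 1(W) — all W, so L
n=5: →4(L), so W
n=6: →4(L), so W
n=7: →4(L), so W
n=8: →7(W), 6(W), 5(W), 2(W) — all W, so L
n=9: →8(L), so W
n=10: →8(L), so W
n=11: →8(L), so W
n=12: →11(W), 10(W), 9(W), 6(W) — all W, so L
n=13: →12(L), so W
n=14: →12(L), so W
n=15: →12(L), so W
n=16: →15(W), 14(W), 13(W), 10(W) — all W, so L
n=17: →16(L), so W
n=18: →16(L), so W
n=19: →16(L), so W
n=20: →19(W), 18(W), 17(W), 14(W) — all W, so L
n=21: →20(L), so W
n=22: →20(L), so W
n=23: →20(L), so W
n=24: →23(W), 22(W), 21(W), 18(W) — all W, so L
n=25: →24(L), so W
n=26: →24(L), so W
n=27: →24(L), so W
n=28: →27(W), 26(W), 25(W), 22(W) — all W, so L
n=29: →28(L), so W
n=30: →28(L), so W
n=31: →28(L), so W
n=32: →31(W), 30(W), 29(W), 26(W) — all W, so L
Reading off the rows marked L gives the requested list; there are 9 such values of n.

0, 4, 8, 12, 16, 20, 24, 28, 32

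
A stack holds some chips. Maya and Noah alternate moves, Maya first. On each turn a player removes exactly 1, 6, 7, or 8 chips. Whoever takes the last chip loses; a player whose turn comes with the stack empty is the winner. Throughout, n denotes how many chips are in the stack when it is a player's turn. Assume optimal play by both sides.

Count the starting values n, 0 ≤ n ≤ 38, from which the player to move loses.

Compute win/loss labels from the base case upward. A position with no move is W. Any other position is W if it can reach an L in one move, else L.
n=0: no move; the opponent has just taken the last chip and therefore loses → W
n=1: L (sole option 0(W) is W)
n=2: W (go to 1, an L position)
n=3: L (sole option 2(W) is W)
n=4: W (go to 3, an L position)
n=5: L (sole option 4(W) is W)
n=6: W (go to 5, an L position)
n=7: W (go to 1, an L position)
n=8: W (go to 1, an L position)
n=9: W (go to 3, an L position)
n=10: W (go to 3, an L position)
n=11: W (go to 5, an L position)
n=12: W (go to 5, an L position)
n=13: W (go to 5, an L position)
n=14: L (options 13(W), 8(W), 7(W), 6(W) are all W)
n=15: W (go to 14, an L position)
n=16: L (options 15(W), 10(W), 9(W), 8(W) are all W)
n=17: W (go to 16, an L position)
n=18: L (options 17(W), 12(W), 11(W), 10(W) are all W)
n=19: W (go to 18, an L position)
n=20: W (go to 14, an L position)
n=21: W (go to 14, an L position)
n=22: W (go to 16, an L position)
n=23: W (go to 16, an L position)
n=24: W (go to 18, an L position)
n=25: W (go to 18, an L position)
n=26: W (go to 18, an L position)
n=27: L (options 26(W), 21(W), 20(W), 19(W) are all W)
n=28: W (go to 27, an L position)
n=29: L (options 28(W), 23(W), 22(W), 21(W) are all W)
n=30: W (go to 29, an L position)
n=31: L (options 30(W), 25(W), 24(W), 23(W) are all W)
n=32: W (go to 31, an L position)
n=33: W (go to 27, an L position)
n=34: W (go to 27, an L position)
n=35: W (go to 29, an L position)
n=36: W (go to 29, an L position)
n=37: W (go to 31, an L position)
n=38: W (go to 31, an L position)
L entries with 0 ≤ n ≤ 38: n = 1, 3, 5, 14, 16, 18, 27, 29, 31; that makes 9.

9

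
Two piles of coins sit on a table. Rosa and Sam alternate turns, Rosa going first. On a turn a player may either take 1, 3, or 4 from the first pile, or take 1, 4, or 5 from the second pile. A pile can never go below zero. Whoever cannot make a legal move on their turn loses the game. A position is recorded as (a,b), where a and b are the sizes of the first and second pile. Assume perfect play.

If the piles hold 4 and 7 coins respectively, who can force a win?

Label each position W (a win for the player to move) or L (a loss). A position with no legal move is L; any other position is W exactly when some move reaches an L, and L when every move reaches a W.
No move ever increases a pile, so every position that can arise here has a ≤ 4 and b ≤ 7; it is enough to label the cells with 0 ≤ a ≤ 4 and 0 ≤ b ≤ 7.
Every move lowers a or b (never raises either), so fill the grid row by row in increasing a, and left to right within a row: each cell's successors are then already labelled.
      b=0  b=1  b=2  b=3  b=4  b=5  b=6  b=7
a=0:    L    W    L    W    W    W    W    W
a=1:    W    L    W    L    W    W    W    W
a=2:    L    W    L    W    W    W    W    W
a=3:    W    L    W    L    W    W    W    W
a=4:    W    W    W    W    L    W    L    W
Cells with no legal move (terminal, hence L): (0,0).
The remaining L cells, each justified by listing all of its moves:
(0,2): the only move is to (0,1)(W), a W ⇒ L
(1,1): moves to (0,1)(W), (1,0)(W); every one is W ⇒ L
(1,3): moves to (0,3)(W), (1,2)(W); every one is W ⇒ L
(2,0): the only move is to (1,0)(W), a W ⇒ L
(2,2): moves to (1,2)(W), (2,1)(W); every one is W ⇒ L
(3,1): moves to (2,1)(W), (0,1)(W), (3,0)(W); every one is W ⇒ L
(3,3): moves to (2,3)(W), (0,3)(W), (3,2)(W); every one is W ⇒ L
(4,4): moves to (3,4)(W), (1,4)(W), (0,4)(W), (4,3)(W), (4,0)(W); every one is W ⇒ L
(4,6): moves to (3,6)(W), (1,6)(W), (0,6)(W), (4,5)(W), (4,2)(W), (4,1)(W); every one is W ⇒ L
Every other cell has at least one move into one of the L cells above, so it is W.
From (4,7) Rosa can move to (4,6), reaching an L position.

Rosa wins.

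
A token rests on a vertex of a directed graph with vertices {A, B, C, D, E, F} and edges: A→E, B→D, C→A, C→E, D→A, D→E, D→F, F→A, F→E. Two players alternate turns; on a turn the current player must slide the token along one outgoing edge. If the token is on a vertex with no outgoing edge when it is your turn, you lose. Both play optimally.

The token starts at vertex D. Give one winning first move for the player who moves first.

Label each position W (a win for the player to move) or L (a loss). A position with no legal move is L; any other position is W exactly when some move reaches an L, and L when every move reaches a W.
Every edge goes from a vertex to one that appears earlier in the order E, A, F, D, C, B, so processing vertices in that order labels each vertex after all of its successors.
E: no outgoing edge → L
A: can move to E, which is L ⇒ W
F: can move to E, which is L ⇒ W
D: can move to E, which is L ⇒ W
C: can move to E, which is L ⇒ W
B: the only move is to D(W), a W ⇒ L
From D, the L positions reachable in one move are: E.

Move to E.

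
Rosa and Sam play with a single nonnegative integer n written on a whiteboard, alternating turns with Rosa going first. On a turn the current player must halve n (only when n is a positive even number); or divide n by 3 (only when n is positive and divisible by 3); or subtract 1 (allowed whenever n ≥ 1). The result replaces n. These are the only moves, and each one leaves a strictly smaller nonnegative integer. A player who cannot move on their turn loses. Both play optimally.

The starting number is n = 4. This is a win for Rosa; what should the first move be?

Compute win/loss labels from the base case upward. A position with no move is L. Any other position is W if it can reach an L in one move, else L.
n=0: no move → L
n=1: reaches L-position 0 → W
n=2: only reaches 1(W), which is W → L
n=3: reaches L-position 2 → W
n=4: reaches L-position 2 → W
From 4, the L positions reachable in one move are: 2.

Move to 2.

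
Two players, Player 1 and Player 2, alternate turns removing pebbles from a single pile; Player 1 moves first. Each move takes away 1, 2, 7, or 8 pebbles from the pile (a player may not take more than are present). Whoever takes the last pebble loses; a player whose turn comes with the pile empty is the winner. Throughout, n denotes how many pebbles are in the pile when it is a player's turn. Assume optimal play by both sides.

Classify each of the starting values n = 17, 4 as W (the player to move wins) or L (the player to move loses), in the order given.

17: W, 4: L

Build the W/L table. Terminal = W. A non-terminal position is W if it has a move to some L; otherwise it is L.
n=0: no move; the opponent has just taken the last pebble and therefore loses → W
n=1: the only move is to 0(W), a W ⇒ L
n=2: can move to 1, which is L ⇒ W
n=3: can move to 1, which is L ⇒ W
n=4: moves to 3(W), 2(W); every one is W ⇒ L
n=5: can move to 4, which is L ⇒ W
n=6: can move to 4, which is L ⇒ W
n=7: moves to 6(W), 5(W), 0(W); every one is W ⇒ L
n=8: can move to 7, which is L ⇒ W
n=9: can move to 7, which is L ⇒ W
n=10: moves to 9(W), 8(W), 3(W), 2(W); every one is W ⇒ L
n=11: can move to 10, which is L ⇒ W
n=12: can move to 10, which is L ⇒ W
n=13: moves to 12(W), 11(W), 6(W), 5(W); every one is W ⇒ L
n=14: can move to 13, which is L ⇒ W
n=15: can move to 13, which is L ⇒ W
n=16: moves to 15(W), 14(W), 9(W), 8(W); every one is W ⇒ L
n=17: can move to 16, which is L ⇒ W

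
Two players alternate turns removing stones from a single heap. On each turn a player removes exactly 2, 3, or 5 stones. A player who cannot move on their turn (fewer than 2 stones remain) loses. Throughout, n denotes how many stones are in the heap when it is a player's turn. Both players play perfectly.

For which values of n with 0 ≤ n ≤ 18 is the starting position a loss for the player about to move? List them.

0, 1, 7, 8, 14, 15

Work bottom-up. With no move the player to move loses. Otherwise the position is W if at least one move leads to an L position for the opponent, and L if every move leads to a W.
n=0: no move → L
n=1: no move → L
n=2: W (go to 0, an L position)
n=3: W (go to 1, an L position)
n=4: W (go to 1, an L position)
n=5: W (go to 0, an L position)
n=6: W (go to 1, an L position)
n=7: L (options 5(W), 4(W), 2(W) are all W)
n=8: L (options 6(W), 5(W), 3(W) are all W)
n=9: W (go to 7, an L position)
n=10: W (go to 8, an L position)
n=11: W (go to 8, an L position)
n=12: W (go to 7, an L position)
n=13: W (go to 8, an L position)
n=14: L (options 12(W), 11(W), 9(W) are all W)
n=15: L (options 13(W), 12(W), 10(W) are all W)
n=16: W (go to 14, an L position)
n=17: W (go to 15, an L position)
n=18: W (go to 15, an L position)
The losing starting values of n are exactly the entries labelled L in this table (6 of them).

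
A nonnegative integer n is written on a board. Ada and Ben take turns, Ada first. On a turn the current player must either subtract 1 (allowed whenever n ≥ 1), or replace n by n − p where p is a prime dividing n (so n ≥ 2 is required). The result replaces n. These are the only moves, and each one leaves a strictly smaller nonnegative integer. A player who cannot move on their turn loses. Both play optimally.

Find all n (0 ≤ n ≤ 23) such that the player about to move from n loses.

Use the standard recursion: the mover loses at a terminal position; elsewhere, the mover wins exactly when some move hands the opponent an L position.
n=0: no move → L
n=1: reaches L-position 0 → W
n=2: reaches L-position 0 → W
n=3: reaches L-position 0 → W
n=4: only reaches 2(W), 3(W), all W → L
n=5: reaches L-position 0 → W
n=6: reaches L-position 4 → W
n=7: reaches L-position 0 → W
n=8: only reaches 6(W), 7(W), all W → L
n=9: reaches L-position 8 → W
n=10: reaches L-position 8 → W
n=11: reaches L-position 0 → W
n=12: only reaches 9(W), 10(W), 11(W), all W → L
n=13: reaches L-position 0 → W
n=14: reaches L-position 12 → W
n=15: reaches L-position 12 → W
n=16: only reaches 14(W), 15(W), all W → L
n=17: reaches L-position 0 → W
n=18: reaches L-position 16 → W
n=19: reaches L-position 0 → W
n=20: only reaches 15(W), 18(W), 19(W), all W → L
n=21: reaches L-position 20 → W
n=22: reaches L-position 20 → W
n=23: reaches L-position 0 → W
The losing starting values of n are exactly the entries labelled L in this table (6 of them).

0, 4, 8, 12, 16, 20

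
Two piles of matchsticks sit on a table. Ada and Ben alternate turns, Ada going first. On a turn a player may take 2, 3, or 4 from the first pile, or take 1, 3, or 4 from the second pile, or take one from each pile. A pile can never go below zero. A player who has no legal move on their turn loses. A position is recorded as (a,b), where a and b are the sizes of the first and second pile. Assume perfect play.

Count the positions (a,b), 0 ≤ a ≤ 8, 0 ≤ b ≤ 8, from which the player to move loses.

Classify positions by backward induction: terminal positions (no move available) are L. From any other position, the mover wins iff some move reaches an L.
Every move lowers a or b (never raises either), so fill the grid row by row in increasing a, and left to right within a row: each cell's successors are then already labelled.
      b=0  b=1  b=2  b=3  b=4  b=5  b=6  b=7  b=8
a=0:    L    W    L    W    W    W    W    L    W
a=1:    L    W    L    W    W    W    W    L    W
a=2:    W    W    W    W    L    W    L    W    W
a=3:    W    L    W    L    W    W    W    W    L
a=4:    W    L    W    L    W    W    W    W    L
a=5:    W    W    W    W    W    L    W    W    W
a=6:    L    W    L    W    W    W    W    L    W
a=7:    L    W    L    W    W    W    W    L    W
a=8:    W    W    W    W    L    W    L    W    W
Cells with no legal move (terminal, hence L): (0,0), (1,0).
The remaining L cells, each justified by listing all of its moves:
(0,2): only reaches (0,1)(W), which is W → L
(0,7): only reaches (0,6)(W), (0,4)(W), (0,3)(W), all W → L
(1,2): only reaches (1,1)(W), (0,1)(W), all W → L
(1,7): only reaches (1,6)(W), (1,4)(W), (1,3)(W), (0,6)(W), all W → L
(2,4): only reaches (0,4)(W), (2,3)(W), (2,1)(W), (2,0)(W), (1,3)(W), all W → L
(2,6): only reaches (0,6)(W), (2,5)(W), (2,3)(W), (2,2)(W), (1,5)(W), all W → L
(3,1): only reaches (1,1)(W), (0,1)(W), (3,0)(W), (2,0)(W), all W → L
(3,3): only reaches (1,3)(W), (0,3)(W), (3,2)(W), (3,0)(W), (2,2)(W), all W → L
(3,8): only reaches (1,8)(W), (0,8)(W), (3,7)(W), (3,5)(W), (3,4)(W), (2,7)(W), all W → L
(4,1): only reaches (2,1)(W), (1,1)(W), (0,1)(W), (4,0)(W), (3,0)(W), all W → L
(4,3): only reaches (2,3)(W), (1,3)(W), (0,3)(W), (4,2)(W), (4,0)(W), (3,2)(W), all W → L
(4,8): only reaches (2,8)(W), (1,8)(W), (0,8)(W), (4,7)(W), (4,5)(W), (4,4)(W), (3,7)(W), all W → L
(5,5): only reaches (3,5)(W), (2,5)(W), (1,5)(W), (5,4)(W), (5,2)(W), (5,1)(W), (4,4)(W), all W → L
(6,0): only reaches (4,0)(W), (3,0)(W), (2,0)(W), all W → L
(6,2): only reaches (4,2)(W), (3,2)(W), (2,2)(W), (6,1)(W), (5,1)(W), all W → L
(6,7): only reaches (4,7)(W), (3,7)(W), (2,7)(W), (6,6)(W), (6,4)(W), (6,3)(W), (5,6)(W), all W → L
(7,0): only reaches (5,0)(W), (4,0)(W), (3,0)(W), all W → L
(7,2): only reaches (5,2)(W), (4,2)(W), (3,2)(W), (7,1)(W), (6,1)(W), all W → L
(7,7): only reaches (5,7)(W), (4,7)(W), (3,7)(W), (7,6)(W), (7,4)(W), (7,3)(W), (6,6)(W), all W → L
(8,4): only reaches (6,4)(W), (5,4)(W), (4,4)(W), (8,3)(W), (8,1)(W), (8,0)(W), (7,3)(W), all W → L
(8,6): only reaches (6,6)(W), (5,6)(W), (4,6)(W), (8,5)(W), (8,3)(W), (8,2)(W), (7,5)(W), all W → L
Every other cell has at least one move into one of the L cells above, so it is W.
L cells per row: a=0: 3, a=1: 3, a=2: 2, a=3: 3, a=4: 3, a=5: 1, a=6: 3, a=7: 3, a=8: 2; total 23.

23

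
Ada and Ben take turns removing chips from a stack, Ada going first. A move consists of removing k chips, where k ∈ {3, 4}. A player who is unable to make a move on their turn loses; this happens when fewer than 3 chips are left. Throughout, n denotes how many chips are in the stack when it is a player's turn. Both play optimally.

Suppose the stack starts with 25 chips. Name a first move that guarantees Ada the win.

Remove 3, leaving 22.

Positions with no move are L. A position that does have a move is losing for the player to move precisely when every available move leads to a winning position for the opponent. Fill in the labels:
n=0: no move → L
n=1: no move → L
n=2: no move → L
n=3: →0(L), so W
n=4: →1(L), so W
n=5: →2(L), so W
n=6: →2(L), so W
n=7: →4(W), 3(W) — all W, so L
n=8: →5(W), 4(W) — all W, so L
n=9: →6(W), 5(W) — all W, so L
n=10: →7(L), so W
n=11: →8(L), so W
n=12: →9(L), so W
n=13: →9(L), so W
n=14: →11(W), 10(W) — all W, so L
n=15: →12(W), 11(W) — all W, so L
n=16: →13(W), 12(W) — all W, so L
n=17: →14(L), so W
n=18: →15(L), so W
n=19: →16(L), so W
n=20: →16(L), so W
n=21: →18(W), 17(W) — all W, so L
n=22: →19(W), 18(W) — all W, so L
n=23: →20(W), 19(W) — all W, so L
n=24: →21(L), so W
n=25: →22(L), so W
From 25, the L positions reachable in one move are: 22, 21. Any move reaching one of these is winning.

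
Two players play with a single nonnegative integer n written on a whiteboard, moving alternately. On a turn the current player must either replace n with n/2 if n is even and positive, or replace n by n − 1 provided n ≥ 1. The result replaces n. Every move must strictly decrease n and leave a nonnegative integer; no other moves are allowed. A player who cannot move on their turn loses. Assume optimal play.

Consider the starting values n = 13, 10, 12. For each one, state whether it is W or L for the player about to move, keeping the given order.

Label each position W (a win for the player to move) or L (a loss). A position with no legal move is L; any other position is W exactly when some move reaches an L, and L when every move reaches a W.
n=0: no move → L
n=1: reaches L-position 0 → W
n=2: only reaches 1(W), which is W → L
n=3: reaches L-position 2 → W
n=4: reaches L-position 2 → W
n=5: only reaches 4(W), which is W → L
n=6: reaches L-position 5 → W
n=7: only reaches 6(W), which is W → L
n=8: reaches L-position 7 → W
n=9: only reaches 8(W), which is W → L
n=10: reaches L-position 5 → W
n=11: only reaches 10(W), which is W → L
n=12: reaches L-position 11 → W
n=13: only reaches 12(W), which is W → L

13: L, 10: W, 12: W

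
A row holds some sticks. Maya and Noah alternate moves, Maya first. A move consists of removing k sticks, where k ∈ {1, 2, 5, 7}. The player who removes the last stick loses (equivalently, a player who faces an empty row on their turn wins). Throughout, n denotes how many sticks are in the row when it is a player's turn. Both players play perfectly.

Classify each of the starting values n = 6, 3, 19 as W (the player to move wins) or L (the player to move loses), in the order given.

6: W, 3: W, 19: L

Work bottom-up. With no move the player to move wins. Otherwise the position is W if at least one move leads to an L position for the opponent, and L if every move leads to a W.
n=0: no move; the opponent has just taken the last stick and therefore loses → W
n=1: L (sole option 0(W) is W)
n=2: W (go to 1, an L position)
n=3: W (go to 1, an L position)
n=4: L (options 3(W), 2(W) are all W)
n=5: W (go to 4, an L position)
n=6: W (go to 4, an L position)
n=7: L (options 6(W), 5(W), 2(W), 0(W) are all W)
n=8: W (go to 7, an L position)
n=9: W (go to 7, an L position)
n=10: L (options 9(W), 8(W), 5(W), 3(W) are all W)
n=11: W (go to 10, an L position)
n=12: W (go to 10, an L position)
n=13: L (options 12(W), 11(W), 8(W), 6(W) are all W)
n=14: W (go to 13, an L position)
n=15: W (go to 13, an L position)
n=16: L (options 15(W), 14(W), 11(W), 9(W) are all W)
n=17: W (go to 16, an L position)
n=18: W (go to 16, an L position)
n=19: L (options 18(W), 17(W), 14(W), 12(W) are all W)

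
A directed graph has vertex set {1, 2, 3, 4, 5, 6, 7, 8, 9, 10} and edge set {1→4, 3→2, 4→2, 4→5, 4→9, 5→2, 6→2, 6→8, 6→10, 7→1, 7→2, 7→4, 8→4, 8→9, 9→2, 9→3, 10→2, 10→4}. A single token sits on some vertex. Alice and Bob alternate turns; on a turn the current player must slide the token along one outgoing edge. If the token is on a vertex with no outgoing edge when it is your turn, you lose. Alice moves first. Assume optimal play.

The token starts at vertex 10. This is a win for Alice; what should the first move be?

Classify positions by backward induction: terminal positions (no move available) are L. From any other position, the mover wins iff some move reaches an L.
Every edge goes from a vertex to one that appears earlier in the order 2, 5, 3, 9, 4, 10, 8, 6, 1, 7, so processing vertices in that order labels each vertex after all of its successors.
2: no outgoing edge → L
5: →2(L), so W
3: →2(L), so W
9: →2(L), so W
4: →2(L), so W
10: →2(L), so W
8: →4(W), 9(W) — all W, so L
6: →8(L), so W
1: →4(W) only, which is W, so L
7: →1(L), so W
From 10, the L positions reachable in one move are: 2.

Move to 2.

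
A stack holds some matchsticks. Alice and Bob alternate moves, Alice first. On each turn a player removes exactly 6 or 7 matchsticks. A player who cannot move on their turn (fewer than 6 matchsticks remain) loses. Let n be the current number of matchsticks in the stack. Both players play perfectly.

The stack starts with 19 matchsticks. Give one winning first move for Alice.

Remove 6, leaving 13.

Label each position W (a win for the player to move) or L (a loss). A position with no legal move is L; any other position is W exactly when some move reaches an L, and L when every move reaches a W.
n=0: no move → L
n=1: no move → L
n=2: no move → L
n=3: no move → L
n=4: no move → L
n=5: no move → L
n=6: can move to 0, which is L ⇒ W
n=7: can move to 1, which is L ⇒ W
n=8: can move to 2, which is L ⇒ W
n=9: can move to 3, which is L ⇒ W
n=10: can move to 4, which is L ⇒ W
n=11: can move to 5, which is L ⇒ W
n=12: can move to 5, which is L ⇒ W
n=13: moves to 7(W), 6(W); every one is W ⇒ L
n=14: moves to 8(W), 7(W); every one is W ⇒ L
n=15: moves to 9(W), 8(W); every one is W ⇒ L
n=16: moves to 10(W), 9(W); every one is W ⇒ L
n=17: moves to 11(W), 10(W); every one is W ⇒ L
n=18: moves to 12(W), 11(W); every one is W ⇒ L
n=19: can move to 13, which is L ⇒ W
From 19, the L positions reachable in one move are: 13.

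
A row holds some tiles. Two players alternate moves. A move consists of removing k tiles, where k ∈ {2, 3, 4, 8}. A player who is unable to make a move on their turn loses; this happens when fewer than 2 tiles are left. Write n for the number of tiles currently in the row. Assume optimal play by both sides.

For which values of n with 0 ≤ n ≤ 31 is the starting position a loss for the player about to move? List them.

Compute win/loss labels from the base case upward. A position with no move is L. Any other position is W if it can reach an L in one move, else L.
n=0: no move → L
n=1: no move → L
n=2: →0(L), so W
n=3: →1(L), so W
n=4: →1(L), so W
n=5: →1(L), so W
n=6: →4(W), 3(W), 2(W) — all W, so L
n=7: →5(W), 4(W), 3(W) — all W, so L
n=8: →6(L), so W
n=9: →7(L), so W
n=10: →7(L), so W
n=11: →7(L), so W
n=12: →10(W), 9(W), 8(W), 4(W) — all W, so L
n=13: →11(W), 10(W), 9(W), 5(W) — all W, so L
n=14: →12(L), so W
n=15: →13(L), so W
n=16: →13(L), so W
n=17: →13(L), so W
n=18: →16(W), 15(W), 14(W), 10(W) — all W, so L
n=19: →17(W), 16(W), 15(W), 11(W) — all W, so L
n=20: →18(L), so W
n=21: →19(L), so W
n=22: →19(L), so W
n=23: →19(L), so W
n=24: →22(W), 21(W), 20(W), 16(W) — all W, so L
n=25: →23(W), 22(W), 21(W), 17(W) — all W, so L
n=26: →24(L), so W
n=27: →25(L), so W
n=28: →25(L), so W
n=29: →25(L), so W
n=30: →28(W), 27(W), 26(W), 22(W) — all W, so L
n=31: →29(W), 28(W), 27(W), 23(W) — all W, so L
The losing starting values of n are exactly the entries labelled L in this table (12 of them).

0, 1, 6, 7, 12, 13, 18, 19, 24, 25, 30, 31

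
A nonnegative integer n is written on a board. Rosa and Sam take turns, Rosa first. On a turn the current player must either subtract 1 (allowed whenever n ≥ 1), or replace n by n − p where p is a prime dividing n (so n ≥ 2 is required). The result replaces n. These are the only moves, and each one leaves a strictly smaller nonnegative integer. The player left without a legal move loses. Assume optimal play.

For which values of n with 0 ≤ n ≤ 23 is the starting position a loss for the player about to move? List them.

Build the W/L table. Terminal = L. A non-terminal position is W if it has a move to some L; otherwise it is L.
n=0: no move → L
n=1: W (go to 0, an L position)
n=2: W (go to 0, an L position)
n=3: W (go to 0, an L position)
n=4: L (options 2(W), 3(W) are all W)
n=5: W (go to 0, an L position)
n=6: W (go to 4, an L position)
n=7: W (go to 0, an L position)
n=8: L (options 6(W), 7(W) are all W)
n=9: W (go to 8, an L position)
n=10: W (go to 8, an L position)
n=11: W (go to 0, an L position)
n=12: L (options 9(W), 10(W), 11(W) are all W)
n=13: W (go to 0, an L position)
n=14: W (go to 12, an L position)
n=15: W (go to 12, an L position)
n=16: L (options 14(W), 15(W) are all W)
n=17: W (go to 0, an L position)
n=18: W (go to 16, an L position)
n=19: W (go to 0, an L position)
n=20: L (options 15(W), 18(W), 19(W) are all W)
n=21: W (go to 20, an L position)
n=22: W (go to 20, an L position)
n=23: W (go to 0, an L position)
The losing starting values of n are exactly the entries labelled L in this table (6 of them).

0, 4, 8, 12, 16, 20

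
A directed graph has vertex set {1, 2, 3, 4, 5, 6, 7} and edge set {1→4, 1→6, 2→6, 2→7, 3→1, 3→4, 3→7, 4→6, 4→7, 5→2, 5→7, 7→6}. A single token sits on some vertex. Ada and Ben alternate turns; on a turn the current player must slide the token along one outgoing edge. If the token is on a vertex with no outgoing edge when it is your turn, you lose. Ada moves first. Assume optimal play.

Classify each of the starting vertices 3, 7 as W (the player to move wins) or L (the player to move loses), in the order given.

Work bottom-up. With no move the player to move loses. Otherwise the position is W if at least one move leads to an L position for the opponent, and L if every move leads to a W.
Every edge goes from a vertex to one that appears earlier in the order 6, 7, 4, 2, 5, 1, 3, so processing vertices in that order labels each vertex after all of its successors.
6: no outgoing edge → L
7: can move to 6, which is L ⇒ W
4: can move to 6, which is L ⇒ W
2: can move to 6, which is L ⇒ W
5: moves to 2(W), 7(W); every one is W ⇒ L
1: can move to 6, which is L ⇒ W
3: moves to 1(W), 4(W), 7(W); every one is W ⇒ L

3: L, 7: W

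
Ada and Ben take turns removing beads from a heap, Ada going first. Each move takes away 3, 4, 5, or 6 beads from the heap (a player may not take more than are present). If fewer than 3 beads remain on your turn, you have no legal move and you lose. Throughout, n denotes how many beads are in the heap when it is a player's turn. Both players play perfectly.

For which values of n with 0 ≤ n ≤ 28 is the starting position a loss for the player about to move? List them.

0, 1, 2, 9, 10, 11, 18, 19, 20, 27, 28

Use the standard recursion: the mover loses at a terminal position; elsewhere, the mover wins exactly when some move hands the opponent an L position.
n=0: no move → L
n=1: no move → L
n=2: no move → L
n=3: reaches L-position 0 → W
n=4: reaches L-position 1 → W
n=5: reaches L-position 2 → W
n=6: reaches L-position 2 → W
n=7: reaches L-position 2 → W
n=8: reaches L-position 2 → W
n=9: only reaches 6(W), 5(W), 4(W), 3(W), all W → L
n=10: only reaches 7(W), 6(W), 5(W), 4(W), all W → L
n=11: only reaches 8(W), 7(W), 6(W), 5(W), all W → L
n=12: reaches L-position 9 → W
n=13: reaches L-position 10 → W
n=14: reaches L-position 11 → W
n=15: reaches L-position 11 → W
n=16: reaches L-position 11 → W
n=17: reaches L-position 11 → W
n=18: only reaches 15(W), 14(W), 13(W), 12(W), all W → L
n=19: only reaches 16(W), 15(W), 14(W), 13(W), all W → L
n=20: only reaches 17(W), 16(W), 15(W), 14(W), all W → L
n=21: reaches L-position 18 → W
n=22: reaches L-position 19 → W
n=23: reaches L-position 20 → W
n=24: reaches L-position 20 → W
n=25: reaches L-position 20 → W
n=26: reaches L-position 20 → W
n=27: only reaches 24(W), 23(W), 22(W), 21(W), all W → L
n=28: only reaches 25(W), 24(W), 23(W), 22(W), all W → L
Reading off the rows marked L gives the requested list; there are 11 such values of n.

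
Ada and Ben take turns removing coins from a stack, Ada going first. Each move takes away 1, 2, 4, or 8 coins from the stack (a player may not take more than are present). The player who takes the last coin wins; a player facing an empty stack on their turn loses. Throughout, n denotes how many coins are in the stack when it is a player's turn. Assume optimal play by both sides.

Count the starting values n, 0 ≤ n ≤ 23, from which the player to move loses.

8

Classify positions by backward induction: terminal positions (no move available) are L. From any other position, the mover wins iff some move reaches an L.
n=0: no move → L
n=1: can move to 0, which is L ⇒ W
n=2: can move to 0, which is L ⇒ W
n=3: moves to 2(W), 1(W); every one is W ⇒ L
n=4: can move to 3, which is L ⇒ W
n=5: can move to 3, which is L ⇒ W
n=6: moves to 5(W), 4(W), 2(W); every one is W ⇒ L
n=7: can move to 6, which is L ⇒ W
n=8: can move to 6, which is L ⇒ W
n=9: moves to 8(W), 7(W), 5(W), 1(W); every one is W ⇒ L
n=10: can move to 9, which is L ⇒ W
n=11: can move to 9, which is L ⇒ W
n=12: moves to 11(W), 10(W), 8(W), 4(W); every one is W ⇒ L
n=13: can move to 12, which is L ⇒ W
n=14: can move to 12, which is L ⇒ W
n=15: moves to 14(W), 13(W), 11(W), 7(W); every one is W ⇒ L
n=16: can move to 15, which is L ⇒ W
n=17: can move to 15, which is L ⇒ W
n=18: moves to 17(W), 16(W), 14(W), 10(W); every one is W ⇒ L
n=19: can move to 18, which is L ⇒ W
n=20: can move to 18, which is L ⇒ W
n=21: moves to 20(W), 19(W), 17(W), 13(W); every one is W ⇒ L
n=22: can move to 21, which is L ⇒ W
n=23: can move to 21, which is L ⇒ W
L entries with 0 ≤ n ≤ 23: n = 0, 3, 6, 9, 12, 15, 18, 21; that makes 8.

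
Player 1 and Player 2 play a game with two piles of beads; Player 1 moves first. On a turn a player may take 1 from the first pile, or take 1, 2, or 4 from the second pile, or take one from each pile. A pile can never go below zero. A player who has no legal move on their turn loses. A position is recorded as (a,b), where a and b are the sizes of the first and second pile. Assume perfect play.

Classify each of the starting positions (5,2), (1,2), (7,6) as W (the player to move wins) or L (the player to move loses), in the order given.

Classify positions by backward induction: terminal positions (no move available) are L. From any other position, the mover wins iff some move reaches an L.
No move ever increases a pile, so every position that can arise here has a ≤ 7 and b ≤ 6; it is enough to label the cells with 0 ≤ a ≤ 7 and 0 ≤ b ≤ 6.
Every move lowers a or b (never raises either), so fill the grid row by row in increasing a, and left to right within a row: each cell's successors are then already labelled.
      b=0  b=1  b=2  b=3  b=4  b=5  b=6
a=0:    L    W    W    L    W    W    L
a=1:    W    W    L    W    W    L    W
a=2:    L    W    W    W    W    W    W
a=3:    W    W    L    W    W    L    W
a=4:    L    W    W    W    W    W    W
a=5:    W    W    L    W    W    L    W
a=6:    L    W    W    W    W    W    W
a=7:    W    W    L    W    W    L    W
Cells with no legal move (terminal, hence L): (0,0).
The remaining L cells, each justified by listing all of its moves:
(0,3): L (options (0,2)(W), (0,1)(W) are all W)
(0,6): L (options (0,5)(W), (0,4)(W), (0,2)(W) are all W)
(1,2): L (options (0,2)(W), (1,1)(W), (1,0)(W), (0,1)(W) are all W)
(1,5): L (options (0,5)(W), (1,4)(W), (1,3)(W), (1,1)(W), (0,4)(W) are all W)
(2,0): L (sole option (1,0)(W) is W)
(3,2): L (options (2,2)(W), (3,1)(W), (3,0)(W), (2,1)(W) are all W)
(3,5): L (options (2,5)(W), (3,4)(W), (3,3)(W), (3,1)(W), (2,4)(W) are all W)
(4,0): L (sole option (3,0)(W) is W)
(5,2): L (options (4,2)(W), (5,1)(W), (5,0)(W), (4,1)(W) are all W)
(5,5): L (options (4,5)(W), (5,4)(W), (5,3)(W), (5,1)(W), (4,4)(W) are all W)
(6,0): L (sole option (5,0)(W) is W)
(7,2): L (options (6,2)(W), (7,1)(W), (7,0)(W), (6,1)(W) are all W)
(7,5): L (options (6,5)(W), (7,4)(W), (7,3)(W), (7,1)(W), (6,4)(W) are all W)
Every other cell has at least one move into one of the L cells above, so it is W.
(5,2): one of the L cells justified above, so L
(1,2): one of the L cells justified above, so L
(7,6): the move to (7,5) reaches an L cell, so W

(5,2): L, (1,2): L, (7,6): W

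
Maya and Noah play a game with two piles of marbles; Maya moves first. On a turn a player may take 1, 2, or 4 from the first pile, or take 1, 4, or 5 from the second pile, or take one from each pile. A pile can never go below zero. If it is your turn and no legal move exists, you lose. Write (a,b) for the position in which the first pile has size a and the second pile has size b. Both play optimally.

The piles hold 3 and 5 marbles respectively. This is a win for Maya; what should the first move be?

Move to (3,0).

Compute win/loss labels from the base case upward. A position with no move is L. Any other position is W if it can reach an L in one move, else L.
No move ever increases a pile, so every position that can arise here has a ≤ 3 and b ≤ 5; it is enough to label the cells with 0 ≤ a ≤ 3 and 0 ≤ b ≤ 5.
Every move lowers a or b (never raises either), so fill the grid row by row in increasing a, and left to right within a row: each cell's successors are then already labelled.
      b=0  b=1  b=2  b=3  b=4  b=5
a=0:    L    W    L    W    W    W
a=1:    W    W    W    W    L    W
a=2:    W    L    W    L    W    W
a=3:    L    W    W    W    W    W
Cells with no legal move (terminal, hence L): (0,0).
The remaining L cells, each justified by listing all of its moves:
(0,2): the only move is to (0,1)(W), a W ⇒ L
(1,4): moves to (0,4)(W), (1,3)(W), (1,0)(W), (0,3)(W); every one is W ⇒ L
(2,1): moves to (1,1)(W), (0,1)(W), (2,0)(W), (1,0)(W); every one is W ⇒ L
(2,3): moves to (1,3)(W), (0,3)(W), (2,2)(W), (1,2)(W); every one is W ⇒ L
(3,0): moves to (2,0)(W), (1,0)(W); every one is W ⇒ L
Every other cell has at least one move into one of the L cells above, so it is W.
From (3,5), the L positions reachable in one move are: (3,0).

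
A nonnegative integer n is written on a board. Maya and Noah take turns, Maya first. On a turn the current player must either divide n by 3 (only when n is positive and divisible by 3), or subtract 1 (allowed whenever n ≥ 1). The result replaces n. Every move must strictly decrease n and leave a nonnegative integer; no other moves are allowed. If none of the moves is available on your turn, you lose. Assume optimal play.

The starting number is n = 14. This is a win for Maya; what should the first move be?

Move to 13.

Positions with no move are L. A position that does have a move is losing for the player to move precisely when every available move leads to a winning position for the opponent. Fill in the labels:
n=0: no move → L
n=1: reaches L-position 0 → W
n=2: only reaches 1(W), which is W → L
n=3: reaches L-position 2 → W
n=4: only reaches 3(W), which is W → L
n=5: reaches L-position 4 → W
n=6: reaches L-position 2 → W
n=7: only reaches 6(W), which is W → L
n=8: reaches L-position 7 → W
n=9: only reaches 3(W), 8(W), all W → L
n=10: reaches L-position 9 → W
n=11: only reaches 10(W), which is W → L
n=12: reaches L-position 4 → W
n=13: only reaches 12(W), which is W → L
n=14: reaches L-position 13 → W
From 14, the L positions reachable in one move are: 13.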